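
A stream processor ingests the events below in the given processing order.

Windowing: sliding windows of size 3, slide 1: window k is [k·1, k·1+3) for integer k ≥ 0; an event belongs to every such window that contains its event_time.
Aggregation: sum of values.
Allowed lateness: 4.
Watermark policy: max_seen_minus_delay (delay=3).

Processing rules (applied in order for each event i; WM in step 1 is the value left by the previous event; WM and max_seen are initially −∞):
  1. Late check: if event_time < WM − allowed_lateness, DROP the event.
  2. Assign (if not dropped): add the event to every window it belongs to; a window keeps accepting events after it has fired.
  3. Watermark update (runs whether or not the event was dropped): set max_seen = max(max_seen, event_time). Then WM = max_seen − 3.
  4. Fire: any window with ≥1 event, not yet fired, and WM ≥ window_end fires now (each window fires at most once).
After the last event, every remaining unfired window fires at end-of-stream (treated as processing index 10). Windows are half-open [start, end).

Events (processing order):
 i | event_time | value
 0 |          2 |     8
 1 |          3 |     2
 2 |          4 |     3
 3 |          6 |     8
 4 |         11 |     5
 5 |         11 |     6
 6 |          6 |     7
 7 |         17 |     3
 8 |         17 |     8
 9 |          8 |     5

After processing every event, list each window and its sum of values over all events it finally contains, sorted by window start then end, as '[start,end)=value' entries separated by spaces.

[0,3)=8 [1,4)=10 [2,5)=13 [3,6)=5 [4,7)=18 [5,8)=15 [6,9)=15 [9,12)=11 [10,13)=11 [11,14)=11 [15,18)=11 [16,19)=11 [17,20)=11

i=0 t=2 v=8: → [2,5),[1,4),[0,3); WM=-1
i=1 t=3 v=2: → [3,6),[2,5),[1,4); WM=0
i=2 t=4 v=3: → [4,7),[3,6),[2,5); WM=1
i=3 t=6 v=8: → [6,9),[5,8),[4,7); WM=3; [0,3) fires=8
i=4 t=11 v=5: → [11,14),[10,13),[9,12); WM=8; [1,4) fires=10 [2,5) fires=13 [3,6) fires=5 [4,7) fires=11 [5,8) fires=8
i=5 t=11 v=6: → [11,14),[10,13),[9,12); WM=8
i=6 t=6 v=7: → [6,9),[5,8),[4,7); WM=8
i=7 t=17 v=3: → [17,20),[16,19),[15,18); WM=14; [6,9) fires=15 [9,12) fires=11 [10,13) fires=11 [11,14) fires=11
i=8 t=17 v=8: → [17,20),[16,19),[15,18); WM=14
i=9 t=8 v=5: DROP (t<14-4); WM=14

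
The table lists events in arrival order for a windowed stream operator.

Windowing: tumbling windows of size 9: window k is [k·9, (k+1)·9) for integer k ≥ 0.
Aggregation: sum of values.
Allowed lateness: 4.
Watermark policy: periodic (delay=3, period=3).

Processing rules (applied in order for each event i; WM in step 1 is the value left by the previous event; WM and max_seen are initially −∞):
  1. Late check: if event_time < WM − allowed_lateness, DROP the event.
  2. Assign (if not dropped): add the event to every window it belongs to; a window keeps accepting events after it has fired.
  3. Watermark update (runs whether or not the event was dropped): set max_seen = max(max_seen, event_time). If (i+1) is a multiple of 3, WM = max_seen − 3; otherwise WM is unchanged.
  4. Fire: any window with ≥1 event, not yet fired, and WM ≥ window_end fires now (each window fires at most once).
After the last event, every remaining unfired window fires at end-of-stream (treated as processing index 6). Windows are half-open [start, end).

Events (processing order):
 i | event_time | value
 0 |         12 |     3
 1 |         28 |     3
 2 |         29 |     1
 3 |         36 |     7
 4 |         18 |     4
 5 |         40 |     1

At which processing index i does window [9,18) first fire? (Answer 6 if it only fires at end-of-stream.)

2

i=0 t=12 v=3: → [9,18); WM=−∞
i=1 t=28 v=3: → [27,36); WM=−∞
i=2 t=29 v=1: → [27,36); WM=26; [9,18) fires=3
i=3 t=36 v=7: → [36,45); WM=26
i=4 t=18 v=4: DROP (t<26-4); WM=26
i=5 t=40 v=1: → [36,45); WM=37; [27,36) fires=4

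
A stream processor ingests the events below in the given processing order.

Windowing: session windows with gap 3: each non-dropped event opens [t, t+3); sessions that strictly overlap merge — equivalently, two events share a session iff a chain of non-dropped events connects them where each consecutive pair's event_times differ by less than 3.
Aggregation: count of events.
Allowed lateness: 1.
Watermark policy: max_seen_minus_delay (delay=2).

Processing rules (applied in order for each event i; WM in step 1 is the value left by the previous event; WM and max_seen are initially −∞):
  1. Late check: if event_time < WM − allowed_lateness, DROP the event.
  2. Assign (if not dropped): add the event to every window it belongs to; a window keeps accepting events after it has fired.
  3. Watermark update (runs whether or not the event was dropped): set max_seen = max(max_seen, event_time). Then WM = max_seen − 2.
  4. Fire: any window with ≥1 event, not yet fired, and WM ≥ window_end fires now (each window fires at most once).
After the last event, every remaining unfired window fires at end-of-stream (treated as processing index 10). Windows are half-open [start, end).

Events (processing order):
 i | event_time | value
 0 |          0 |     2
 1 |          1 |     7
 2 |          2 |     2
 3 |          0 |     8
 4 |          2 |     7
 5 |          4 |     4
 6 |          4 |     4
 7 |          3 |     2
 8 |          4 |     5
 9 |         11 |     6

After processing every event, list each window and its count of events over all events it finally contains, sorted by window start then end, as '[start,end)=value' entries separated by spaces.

[0,7)=9 [11,14)=1

i=0 t=0 v=2: → [0,3); WM=-2
i=1 t=1 v=7: → [0,4); WM=-1
i=2 t=2 v=2: → [0,5); WM=0
i=3 t=0 v=8: → [0,5); WM=0
i=4 t=2 v=7: → [0,5); WM=0
i=5 t=4 v=4: → [0,7); WM=2
i=6 t=4 v=4: → [0,7); WM=2
i=7 t=3 v=2: → [0,7); WM=2
i=8 t=4 v=5: → [0,7); WM=2
i=9 t=11 v=6: → [11,14); WM=9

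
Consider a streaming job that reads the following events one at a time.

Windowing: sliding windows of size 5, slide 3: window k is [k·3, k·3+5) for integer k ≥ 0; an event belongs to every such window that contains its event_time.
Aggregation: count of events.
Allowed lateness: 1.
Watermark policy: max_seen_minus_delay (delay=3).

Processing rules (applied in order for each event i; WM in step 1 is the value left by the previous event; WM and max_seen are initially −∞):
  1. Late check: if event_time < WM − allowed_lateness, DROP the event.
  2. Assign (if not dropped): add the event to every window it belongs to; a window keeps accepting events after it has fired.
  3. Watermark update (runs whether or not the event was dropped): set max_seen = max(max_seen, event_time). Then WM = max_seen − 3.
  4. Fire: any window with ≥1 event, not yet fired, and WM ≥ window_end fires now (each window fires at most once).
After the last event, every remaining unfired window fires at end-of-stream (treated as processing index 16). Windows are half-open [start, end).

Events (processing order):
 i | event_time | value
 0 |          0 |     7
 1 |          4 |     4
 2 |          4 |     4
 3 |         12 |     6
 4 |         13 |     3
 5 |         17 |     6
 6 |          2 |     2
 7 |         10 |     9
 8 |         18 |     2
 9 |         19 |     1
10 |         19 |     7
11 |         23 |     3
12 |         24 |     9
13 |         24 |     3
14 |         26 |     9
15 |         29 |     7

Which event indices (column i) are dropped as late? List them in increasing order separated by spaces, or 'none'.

6 7

i=0 t=0 v=7: → [0,5); WM=-3
i=1 t=4 v=4: → [3,8),[0,5); WM=1
i=2 t=4 v=4: → [3,8),[0,5); WM=1
i=3 t=12 v=6: → [12,17),[9,14); WM=9; [0,5) fires=3 [3,8) fires=2
i=4 t=13 v=3: → [12,17),[9,14); WM=10
i=5 t=17 v=6: → [15,20); WM=14; [9,14) fires=2
i=6 t=2 v=2: DROP (t<14-1); WM=14
i=7 t=10 v=9: DROP (t<14-1); WM=14
i=8 t=18 v=2: → [18,23),[15,20); WM=15
i=9 t=19 v=1: → [18,23),[15,20); WM=16
i=10 t=19 v=7: → [18,23),[15,20); WM=16
i=11 t=23 v=3: → [21,26); WM=20; [12,17) fires=2 [15,20) fires=4
i=12 t=24 v=9: → [24,29),[21,26); WM=21
i=13 t=24 v=3: → [24,29),[21,26); WM=21
i=14 t=26 v=9: → [24,29); WM=23; [18,23) fires=3
i=15 t=29 v=7: → [27,32); WM=26; [21,26) fires=3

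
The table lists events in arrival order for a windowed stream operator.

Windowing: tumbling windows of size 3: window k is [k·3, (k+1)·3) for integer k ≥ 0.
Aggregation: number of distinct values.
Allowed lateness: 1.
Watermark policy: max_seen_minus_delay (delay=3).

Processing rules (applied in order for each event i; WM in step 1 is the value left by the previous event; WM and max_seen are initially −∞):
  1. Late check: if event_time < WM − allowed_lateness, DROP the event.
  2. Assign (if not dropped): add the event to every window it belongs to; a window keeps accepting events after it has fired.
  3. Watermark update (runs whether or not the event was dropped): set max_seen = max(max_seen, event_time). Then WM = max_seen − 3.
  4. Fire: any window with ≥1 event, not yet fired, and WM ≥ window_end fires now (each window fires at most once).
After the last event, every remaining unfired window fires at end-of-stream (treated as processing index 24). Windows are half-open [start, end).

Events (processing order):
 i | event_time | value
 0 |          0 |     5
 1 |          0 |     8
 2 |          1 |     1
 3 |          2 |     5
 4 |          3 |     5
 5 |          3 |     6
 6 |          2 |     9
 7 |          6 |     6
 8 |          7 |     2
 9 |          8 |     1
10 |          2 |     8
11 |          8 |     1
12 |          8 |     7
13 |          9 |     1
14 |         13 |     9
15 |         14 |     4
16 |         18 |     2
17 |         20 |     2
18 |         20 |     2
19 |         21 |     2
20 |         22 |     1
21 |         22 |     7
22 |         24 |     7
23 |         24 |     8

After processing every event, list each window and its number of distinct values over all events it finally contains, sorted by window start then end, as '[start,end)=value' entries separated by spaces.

[0,3)=4 [3,6)=2 [6,9)=4 [9,12)=1 [12,15)=2 [18,21)=1 [21,24)=3 [24,27)=2

i=0 t=0 v=5: → [0,3); WM=-3
i=1 t=0 v=8: → [0,3); WM=-3
i=2 t=1 v=1: → [0,3); WM=-2
i=3 t=2 v=5: → [0,3); WM=-1
i=4 t=3 v=5: → [3,6); WM=0
i=5 t=3 v=6: → [3,6); WM=0
i=6 t=2 v=9: → [0,3); WM=0
i=7 t=6 v=6: → [6,9); WM=3; [0,3) fires=4
i=8 t=7 v=2: → [6,9); WM=4
i=9 t=8 v=1: → [6,9); WM=5
i=10 t=2 v=8: DROP (t<5-1); WM=5
i=11 t=8 v=1: → [6,9); WM=5
i=12 t=8 v=7: → [6,9); WM=5
i=13 t=9 v=1: → [9,12); WM=6; [3,6) fires=2
i=14 t=13 v=9: → [12,15); WM=10; [6,9) fires=4
i=15 t=14 v=4: → [12,15); WM=11
i=16 t=18 v=2: → [18,21); WM=15; [9,12) fires=1 [12,15) fires=2
i=17 t=20 v=2: → [18,21); WM=17
i=18 t=20 v=2: → [18,21); WM=17
i=19 t=21 v=2: → [21,24); WM=18
i=20 t=22 v=1: → [21,24); WM=19
i=21 t=22 v=7: → [21,24); WM=19
i=22 t=24 v=7: → [24,27); WM=21; [18,21) fires=1
i=23 t=24 v=8: → [24,27); WM=21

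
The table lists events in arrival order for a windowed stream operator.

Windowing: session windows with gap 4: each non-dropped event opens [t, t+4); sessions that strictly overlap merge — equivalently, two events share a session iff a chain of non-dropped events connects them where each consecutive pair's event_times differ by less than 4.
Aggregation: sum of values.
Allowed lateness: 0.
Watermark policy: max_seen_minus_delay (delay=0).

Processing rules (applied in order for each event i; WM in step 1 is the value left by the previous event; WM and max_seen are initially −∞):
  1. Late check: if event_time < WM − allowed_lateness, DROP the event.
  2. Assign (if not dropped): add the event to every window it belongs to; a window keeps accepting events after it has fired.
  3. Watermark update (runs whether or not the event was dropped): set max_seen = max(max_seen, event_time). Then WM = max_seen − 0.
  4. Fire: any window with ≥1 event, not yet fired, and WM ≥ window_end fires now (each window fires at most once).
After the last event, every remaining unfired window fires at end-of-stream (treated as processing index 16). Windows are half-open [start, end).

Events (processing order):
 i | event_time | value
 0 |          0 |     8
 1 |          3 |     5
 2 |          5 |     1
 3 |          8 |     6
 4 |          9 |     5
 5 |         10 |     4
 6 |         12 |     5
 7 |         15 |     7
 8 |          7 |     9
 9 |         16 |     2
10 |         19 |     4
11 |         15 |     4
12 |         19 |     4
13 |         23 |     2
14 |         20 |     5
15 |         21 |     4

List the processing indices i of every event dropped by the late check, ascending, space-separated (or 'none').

i=0 t=0 v=8: → [0,4); WM=0
i=1 t=3 v=5: → [0,7); WM=3
i=2 t=5 v=1: → [0,9); WM=5
i=3 t=8 v=6: → [0,12); WM=8
i=4 t=9 v=5: → [0,13); WM=9
i=5 t=10 v=4: → [0,14); WM=10
i=6 t=12 v=5: → [0,16); WM=12
i=7 t=15 v=7: → [0,19); WM=15
i=8 t=7 v=9: DROP (t<15-0); WM=15
i=9 t=16 v=2: → [0,20); WM=16
i=10 t=19 v=4: → [0,23); WM=19
i=11 t=15 v=4: DROP (t<19-0); WM=19
i=12 t=19 v=4: → [0,23); WM=19
i=13 t=23 v=2: → [23,27); WM=23
i=14 t=20 v=5: DROP (t<23-0); WM=23
i=15 t=21 v=4: DROP (t<23-0); WM=23

8 11 14 15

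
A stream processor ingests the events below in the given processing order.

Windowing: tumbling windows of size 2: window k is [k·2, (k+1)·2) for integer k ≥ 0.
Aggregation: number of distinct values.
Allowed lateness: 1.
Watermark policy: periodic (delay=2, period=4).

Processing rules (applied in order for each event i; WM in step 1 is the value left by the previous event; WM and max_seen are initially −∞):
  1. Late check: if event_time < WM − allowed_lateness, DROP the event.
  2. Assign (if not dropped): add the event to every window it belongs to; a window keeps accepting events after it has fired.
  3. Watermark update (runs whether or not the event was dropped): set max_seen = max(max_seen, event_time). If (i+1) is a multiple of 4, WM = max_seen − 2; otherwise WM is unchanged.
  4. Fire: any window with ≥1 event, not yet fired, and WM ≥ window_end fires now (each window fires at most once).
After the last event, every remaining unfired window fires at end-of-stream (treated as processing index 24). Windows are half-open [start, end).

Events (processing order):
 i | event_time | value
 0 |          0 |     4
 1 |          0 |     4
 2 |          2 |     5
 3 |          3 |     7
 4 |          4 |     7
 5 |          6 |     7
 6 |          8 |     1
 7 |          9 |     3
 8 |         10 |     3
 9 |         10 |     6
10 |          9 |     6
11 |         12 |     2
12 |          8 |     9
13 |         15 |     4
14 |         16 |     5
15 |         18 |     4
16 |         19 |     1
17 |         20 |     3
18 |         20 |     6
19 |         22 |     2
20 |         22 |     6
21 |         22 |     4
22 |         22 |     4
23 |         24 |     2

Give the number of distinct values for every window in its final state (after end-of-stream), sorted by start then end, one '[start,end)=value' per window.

[0,2)=1 [2,4)=2 [4,6)=1 [6,8)=1 [8,10)=3 [10,12)=2 [12,14)=1 [14,16)=1 [16,18)=1 [18,20)=2 [20,22)=2 [22,24)=3 [24,26)=1

i=0 t=0 v=4: → [0,2); WM=−∞
i=1 t=0 v=4: → [0,2); WM=−∞
i=2 t=2 v=5: → [2,4); WM=−∞
i=3 t=3 v=7: → [2,4); WM=1
i=4 t=4 v=7: → [4,6); WM=1
i=5 t=6 v=7: → [6,8); WM=1
i=6 t=8 v=1: → [8,10); WM=1
i=7 t=9 v=3: → [8,10); WM=7; [0,2) fires=1 [2,4) fires=2 [4,6) fires=1
i=8 t=10 v=3: → [10,12); WM=7
i=9 t=10 v=6: → [10,12); WM=7
i=10 t=9 v=6: → [8,10); WM=7
i=11 t=12 v=2: → [12,14); WM=10; [6,8) fires=1 [8,10) fires=3
i=12 t=8 v=9: DROP (t<10-1); WM=10
i=13 t=15 v=4: → [14,16); WM=10
i=14 t=16 v=5: → [16,18); WM=10
i=15 t=18 v=4: → [18,20); WM=16; [10,12) fires=2 [12,14) fires=1 [14,16) fires=1
i=16 t=19 v=1: → [18,20); WM=16
i=17 t=20 v=3: → [20,22); WM=16
i=18 t=20 v=6: → [20,22); WM=16
i=19 t=22 v=2: → [22,24); WM=20; [16,18) fires=1 [18,20) fires=2
i=20 t=22 v=6: → [22,24); WM=20
i=21 t=22 v=4: → [22,24); WM=20
i=22 t=22 v=4: → [22,24); WM=20
i=23 t=24 v=2: → [24,26); WM=22; [20,22) fires=2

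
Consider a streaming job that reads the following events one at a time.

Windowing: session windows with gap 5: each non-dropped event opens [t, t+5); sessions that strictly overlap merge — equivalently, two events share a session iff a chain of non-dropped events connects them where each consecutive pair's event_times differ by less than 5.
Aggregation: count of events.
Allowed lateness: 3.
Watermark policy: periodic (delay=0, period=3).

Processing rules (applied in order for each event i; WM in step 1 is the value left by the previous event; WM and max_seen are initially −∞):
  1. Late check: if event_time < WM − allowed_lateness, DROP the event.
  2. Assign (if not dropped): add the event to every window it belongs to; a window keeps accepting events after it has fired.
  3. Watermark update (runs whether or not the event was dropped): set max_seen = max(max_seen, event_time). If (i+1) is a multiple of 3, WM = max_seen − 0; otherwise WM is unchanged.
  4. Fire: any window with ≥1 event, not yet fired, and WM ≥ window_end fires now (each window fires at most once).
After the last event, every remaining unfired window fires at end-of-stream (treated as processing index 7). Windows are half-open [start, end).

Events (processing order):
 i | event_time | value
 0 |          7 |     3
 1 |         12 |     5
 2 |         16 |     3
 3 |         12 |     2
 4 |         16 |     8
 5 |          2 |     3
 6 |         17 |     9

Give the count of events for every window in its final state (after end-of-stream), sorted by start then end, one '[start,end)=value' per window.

i=0 t=7 v=3: → [7,12); WM=−∞
i=1 t=12 v=5: → [12,17); WM=−∞
i=2 t=16 v=3: → [12,21); WM=16
i=3 t=12 v=2: DROP (t<16-3); WM=16
i=4 t=16 v=8: → [12,21); WM=16
i=5 t=2 v=3: DROP (t<16-3); WM=16
i=6 t=17 v=9: → [12,22); WM=16

[7,12)=1 [12,22)=4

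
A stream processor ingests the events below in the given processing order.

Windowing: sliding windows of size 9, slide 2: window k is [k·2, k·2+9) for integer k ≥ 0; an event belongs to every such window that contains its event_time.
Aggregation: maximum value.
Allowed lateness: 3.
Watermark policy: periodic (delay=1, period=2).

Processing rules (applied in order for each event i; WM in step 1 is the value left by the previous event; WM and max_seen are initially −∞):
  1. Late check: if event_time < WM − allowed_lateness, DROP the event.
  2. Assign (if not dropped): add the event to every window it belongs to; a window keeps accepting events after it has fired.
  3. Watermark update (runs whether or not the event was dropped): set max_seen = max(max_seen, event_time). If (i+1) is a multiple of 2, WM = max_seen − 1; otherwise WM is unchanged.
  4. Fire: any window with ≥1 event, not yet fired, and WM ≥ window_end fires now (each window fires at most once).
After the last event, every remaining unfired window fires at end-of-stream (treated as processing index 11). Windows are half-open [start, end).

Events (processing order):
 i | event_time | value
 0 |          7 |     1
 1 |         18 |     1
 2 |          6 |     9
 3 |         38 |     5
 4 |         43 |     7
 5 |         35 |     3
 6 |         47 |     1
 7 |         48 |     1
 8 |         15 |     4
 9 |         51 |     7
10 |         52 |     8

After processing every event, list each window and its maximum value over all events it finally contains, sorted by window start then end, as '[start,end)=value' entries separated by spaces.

i=0 t=7 v=1: → [6,15),[4,13),[2,11),[0,9); WM=−∞
i=1 t=18 v=1: → [18,27),[16,25),[14,23),[12,21),[10,19); WM=17; [0,9) fires=1 [2,11) fires=1 [4,13) fires=1 [6,15) fires=1
i=2 t=6 v=9: DROP (t<17-3); WM=17
i=3 t=38 v=5: → [38,47),[36,45),[34,43),[32,41),[30,39); WM=37; [10,19) fires=1 [12,21) fires=1 [14,23) fires=1 [16,25) fires=1 [18,27) fires=1
i=4 t=43 v=7: → [42,51),[40,49),[38,47),[36,45); WM=37
i=5 t=35 v=3: → [34,43),[32,41),[30,39),[28,37); WM=42; [28,37) fires=3 [30,39) fires=5 [32,41) fires=5
i=6 t=47 v=1: → [46,55),[44,53),[42,51),[40,49); WM=42
i=7 t=48 v=1: → [48,57),[46,55),[44,53),[42,51),[40,49); WM=47; [34,43) fires=5 [36,45) fires=7 [38,47) fires=7
i=8 t=15 v=4: DROP (t<47-3); WM=47
i=9 t=51 v=7: → [50,59),[48,57),[46,55),[44,53); WM=50; [40,49) fires=7
i=10 t=52 v=8: → [52,61),[50,59),[48,57),[46,55),[44,53); WM=50

[0,9)=1 [2,11)=1 [4,13)=1 [6,15)=1 [10,19)=1 [12,21)=1 [14,23)=1 [16,25)=1 [18,27)=1 [28,37)=3 [30,39)=5 [32,41)=5 [34,43)=5 [36,45)=7 [38,47)=7 [40,49)=7 [42,51)=7 [44,53)=8 [46,55)=8 [48,57)=8 [50,59)=8 [52,61)=8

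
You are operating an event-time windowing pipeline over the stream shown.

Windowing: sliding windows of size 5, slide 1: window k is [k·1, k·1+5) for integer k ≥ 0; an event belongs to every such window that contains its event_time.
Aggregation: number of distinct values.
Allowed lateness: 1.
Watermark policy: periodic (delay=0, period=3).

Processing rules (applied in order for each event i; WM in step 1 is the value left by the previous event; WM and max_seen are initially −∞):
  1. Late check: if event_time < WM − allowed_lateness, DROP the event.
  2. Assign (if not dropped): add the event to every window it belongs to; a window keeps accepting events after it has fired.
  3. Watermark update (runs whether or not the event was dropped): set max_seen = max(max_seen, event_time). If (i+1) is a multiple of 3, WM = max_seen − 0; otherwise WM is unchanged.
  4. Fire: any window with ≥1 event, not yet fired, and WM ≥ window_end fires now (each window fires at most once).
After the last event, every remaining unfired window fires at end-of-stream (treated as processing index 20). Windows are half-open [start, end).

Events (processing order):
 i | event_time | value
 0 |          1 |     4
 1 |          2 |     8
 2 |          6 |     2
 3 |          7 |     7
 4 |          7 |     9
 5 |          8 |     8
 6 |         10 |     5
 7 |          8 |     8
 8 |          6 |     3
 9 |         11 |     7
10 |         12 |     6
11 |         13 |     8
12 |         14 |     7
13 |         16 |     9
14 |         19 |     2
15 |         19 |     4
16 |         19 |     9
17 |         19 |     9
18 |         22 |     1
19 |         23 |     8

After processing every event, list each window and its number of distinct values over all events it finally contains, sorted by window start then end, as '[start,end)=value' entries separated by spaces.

i=0 t=1 v=4: → [1,6),[0,5); WM=−∞
i=1 t=2 v=8: → [2,7),[1,6),[0,5); WM=−∞
i=2 t=6 v=2: → [6,11),[5,10),[4,9),[3,8),[2,7); WM=6; [0,5) fires=2 [1,6) fires=2
i=3 t=7 v=7: → [7,12),[6,11),[5,10),[4,9),[3,8); WM=6
i=4 t=7 v=9: → [7,12),[6,11),[5,10),[4,9),[3,8); WM=6
i=5 t=8 v=8: → [8,13),[7,12),[6,11),[5,10),[4,9); WM=8; [2,7) fires=2 [3,8) fires=3
i=6 t=10 v=5: → [10,15),[9,14),[8,13),[7,12),[6,11); WM=8
i=7 t=8 v=8: → [8,13),[7,12),[6,11),[5,10),[4,9); WM=8
i=8 t=6 v=3: DROP (t<8-1); WM=10; [4,9) fires=4 [5,10) fires=4
i=9 t=11 v=7: → [11,16),[10,15),[9,14),[8,13),[7,12); WM=10
i=10 t=12 v=6: → [12,17),[11,16),[10,15),[9,14),[8,13); WM=10
i=11 t=13 v=8: → [13,18),[12,17),[11,16),[10,15),[9,14); WM=13; [6,11) fires=5 [7,12) fires=4 [8,13) fires=4
i=12 t=14 v=7: → [14,19),[13,18),[12,17),[11,16),[10,15); WM=13
i=13 t=16 v=9: → [16,21),[15,20),[14,19),[13,18),[12,17); WM=13
i=14 t=19 v=2: → [19,24),[18,23),[17,22),[16,21),[15,20); WM=19; [9,14) fires=4 [10,15) fires=4 [11,16) fires=3 [12,17) fires=4 [13,18) fires=3 [14,19) fires=2
i=15 t=19 v=4: → [19,24),[18,23),[17,22),[16,21),[15,20); WM=19
i=16 t=19 v=9: → [19,24),[18,23),[17,22),[16,21),[15,20); WM=19
i=17 t=19 v=9: → [19,24),[18,23),[17,22),[16,21),[15,20); WM=19
i=18 t=22 v=1: → [22,27),[21,26),[20,25),[19,24),[18,23); WM=19
i=19 t=23 v=8: → [23,28),[22,27),[21,26),[20,25),[19,24); WM=19

[0,5)=2 [1,6)=2 [2,7)=2 [3,8)=3 [4,9)=4 [5,10)=4 [6,11)=5 [7,12)=4 [8,13)=4 [9,14)=4 [10,15)=4 [11,16)=3 [12,17)=4 [13,18)=3 [14,19)=2 [15,20)=3 [16,21)=3 [17,22)=3 [18,23)=4 [19,24)=5 [20,25)=2 [21,26)=2 [22,27)=2 [23,28)=1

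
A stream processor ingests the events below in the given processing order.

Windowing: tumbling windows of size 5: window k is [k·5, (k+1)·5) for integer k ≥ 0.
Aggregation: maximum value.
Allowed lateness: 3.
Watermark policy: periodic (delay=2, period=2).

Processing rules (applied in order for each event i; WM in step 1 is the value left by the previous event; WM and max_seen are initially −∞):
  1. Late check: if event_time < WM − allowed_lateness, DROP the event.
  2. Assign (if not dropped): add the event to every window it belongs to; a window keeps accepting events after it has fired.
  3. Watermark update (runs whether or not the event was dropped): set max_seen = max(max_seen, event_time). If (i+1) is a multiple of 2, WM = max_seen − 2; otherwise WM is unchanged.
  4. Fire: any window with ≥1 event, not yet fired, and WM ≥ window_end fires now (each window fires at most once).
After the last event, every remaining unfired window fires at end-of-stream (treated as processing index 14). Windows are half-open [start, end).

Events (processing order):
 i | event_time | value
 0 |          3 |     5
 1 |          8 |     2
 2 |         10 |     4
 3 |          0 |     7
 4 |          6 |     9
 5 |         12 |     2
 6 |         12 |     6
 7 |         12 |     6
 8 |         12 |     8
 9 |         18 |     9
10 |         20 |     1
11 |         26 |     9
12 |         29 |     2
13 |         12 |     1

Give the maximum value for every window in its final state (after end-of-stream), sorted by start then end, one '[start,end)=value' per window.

i=0 t=3 v=5: → [0,5); WM=−∞
i=1 t=8 v=2: → [5,10); WM=6; [0,5) fires=5
i=2 t=10 v=4: → [10,15); WM=6
i=3 t=0 v=7: DROP (t<6-3); WM=8
i=4 t=6 v=9: → [5,10); WM=8
i=5 t=12 v=2: → [10,15); WM=10; [5,10) fires=9
i=6 t=12 v=6: → [10,15); WM=10
i=7 t=12 v=6: → [10,15); WM=10
i=8 t=12 v=8: → [10,15); WM=10
i=9 t=18 v=9: → [15,20); WM=16; [10,15) fires=8
i=10 t=20 v=1: → [20,25); WM=16
i=11 t=26 v=9: → [25,30); WM=24; [15,20) fires=9
i=12 t=29 v=2: → [25,30); WM=24
i=13 t=12 v=1: DROP (t<24-3); WM=27; [20,25) fires=1

[0,5)=5 [5,10)=9 [10,15)=8 [15,20)=9 [20,25)=1 [25,30)=9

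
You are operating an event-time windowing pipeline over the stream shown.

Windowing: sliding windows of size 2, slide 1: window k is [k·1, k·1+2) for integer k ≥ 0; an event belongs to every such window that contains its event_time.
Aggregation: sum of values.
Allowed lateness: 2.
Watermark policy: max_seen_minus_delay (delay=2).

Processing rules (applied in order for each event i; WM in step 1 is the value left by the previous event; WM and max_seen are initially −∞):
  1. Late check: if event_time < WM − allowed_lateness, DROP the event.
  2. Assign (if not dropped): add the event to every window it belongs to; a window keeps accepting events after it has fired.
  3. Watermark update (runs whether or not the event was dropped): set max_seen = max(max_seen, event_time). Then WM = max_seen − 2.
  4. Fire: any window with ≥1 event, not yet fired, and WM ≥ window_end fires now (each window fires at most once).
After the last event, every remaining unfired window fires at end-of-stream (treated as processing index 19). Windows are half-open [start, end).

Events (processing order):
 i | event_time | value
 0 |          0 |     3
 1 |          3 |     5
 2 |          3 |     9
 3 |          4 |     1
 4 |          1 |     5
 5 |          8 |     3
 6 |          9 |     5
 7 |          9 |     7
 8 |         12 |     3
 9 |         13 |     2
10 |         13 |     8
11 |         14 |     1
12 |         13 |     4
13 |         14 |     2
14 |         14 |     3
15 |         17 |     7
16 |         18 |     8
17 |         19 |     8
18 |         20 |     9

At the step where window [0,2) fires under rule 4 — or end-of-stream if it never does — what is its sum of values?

3

i=0 t=0 v=3: → [0,2); WM=-2
i=1 t=3 v=5: → [3,5),[2,4); WM=1
i=2 t=3 v=9: → [3,5),[2,4); WM=1
i=3 t=4 v=1: → [4,6),[3,5); WM=2; [0,2) fires=3
i=4 t=1 v=5: → [1,3),[0,2); WM=2
i=5 t=8 v=3: → [8,10),[7,9); WM=6; [1,3) fires=5 [2,4) fires=14 [3,5) fires=15 [4,6) fires=1
i=6 t=9 v=5: → [9,11),[8,10); WM=7
i=7 t=9 v=7: → [9,11),[8,10); WM=7
i=8 t=12 v=3: → [12,14),[11,13); WM=10; [7,9) fires=3 [8,10) fires=15
i=9 t=13 v=2: → [13,15),[12,14); WM=11; [9,11) fires=12
i=10 t=13 v=8: → [13,15),[12,14); WM=11
i=11 t=14 v=1: → [14,16),[13,15); WM=12
i=12 t=13 v=4: → [13,15),[12,14); WM=12
i=13 t=14 v=2: → [14,16),[13,15); WM=12
i=14 t=14 v=3: → [14,16),[13,15); WM=12
i=15 t=17 v=7: → [17,19),[16,18); WM=15; [11,13) fires=3 [12,14) fires=17 [13,15) fires=20
i=16 t=18 v=8: → [18,20),[17,19); WM=16; [14,16) fires=6
i=17 t=19 v=8: → [19,21),[18,20); WM=17
i=18 t=20 v=9: → [20,22),[19,21); WM=18; [16,18) fires=7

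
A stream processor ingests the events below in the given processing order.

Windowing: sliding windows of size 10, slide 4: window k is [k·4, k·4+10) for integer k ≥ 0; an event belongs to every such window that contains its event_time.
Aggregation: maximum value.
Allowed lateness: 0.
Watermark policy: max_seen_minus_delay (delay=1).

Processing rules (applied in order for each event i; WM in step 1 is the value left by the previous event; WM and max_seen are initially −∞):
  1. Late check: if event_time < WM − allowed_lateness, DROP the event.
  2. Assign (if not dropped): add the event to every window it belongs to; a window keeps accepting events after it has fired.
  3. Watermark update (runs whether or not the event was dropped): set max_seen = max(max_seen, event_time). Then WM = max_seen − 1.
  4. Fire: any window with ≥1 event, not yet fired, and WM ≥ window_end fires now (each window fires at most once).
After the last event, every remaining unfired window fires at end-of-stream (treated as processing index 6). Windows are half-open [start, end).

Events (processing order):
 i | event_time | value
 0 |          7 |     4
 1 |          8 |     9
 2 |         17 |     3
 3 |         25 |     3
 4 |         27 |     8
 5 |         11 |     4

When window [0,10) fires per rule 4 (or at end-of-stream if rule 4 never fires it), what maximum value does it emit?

i=0 t=7 v=4: → [4,14),[0,10); WM=6
i=1 t=8 v=9: → [8,18),[4,14),[0,10); WM=7
i=2 t=17 v=3: → [16,26),[12,22),[8,18); WM=16; [0,10) fires=9 [4,14) fires=9
i=3 t=25 v=3: → [24,34),[20,30),[16,26); WM=24; [8,18) fires=9 [12,22) fires=3
i=4 t=27 v=8: → [24,34),[20,30); WM=26; [16,26) fires=3
i=5 t=11 v=4: DROP (t<26-0); WM=26

9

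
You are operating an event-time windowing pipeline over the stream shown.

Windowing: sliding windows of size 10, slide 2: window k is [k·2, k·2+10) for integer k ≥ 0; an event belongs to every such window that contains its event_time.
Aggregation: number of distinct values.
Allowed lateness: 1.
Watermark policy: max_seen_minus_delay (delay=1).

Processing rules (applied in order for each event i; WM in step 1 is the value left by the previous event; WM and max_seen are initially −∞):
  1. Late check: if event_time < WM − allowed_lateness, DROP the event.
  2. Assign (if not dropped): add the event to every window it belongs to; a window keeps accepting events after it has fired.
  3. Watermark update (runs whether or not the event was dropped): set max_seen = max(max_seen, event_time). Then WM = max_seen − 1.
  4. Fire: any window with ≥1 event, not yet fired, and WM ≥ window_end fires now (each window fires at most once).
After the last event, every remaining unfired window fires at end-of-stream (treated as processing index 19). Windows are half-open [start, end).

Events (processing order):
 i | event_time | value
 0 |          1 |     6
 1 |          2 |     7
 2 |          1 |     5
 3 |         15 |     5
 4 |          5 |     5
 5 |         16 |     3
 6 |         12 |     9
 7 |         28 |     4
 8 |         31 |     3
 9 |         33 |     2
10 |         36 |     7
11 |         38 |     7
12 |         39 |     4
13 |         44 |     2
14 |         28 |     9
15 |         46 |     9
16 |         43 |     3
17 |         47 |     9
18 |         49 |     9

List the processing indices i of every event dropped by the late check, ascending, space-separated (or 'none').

i=0 t=1 v=6: → [0,10); WM=0
i=1 t=2 v=7: → [2,12),[0,10); WM=1
i=2 t=1 v=5: → [0,10); WM=1
i=3 t=15 v=5: → [14,24),[12,22),[10,20),[8,18),[6,16); WM=14; [0,10) fires=3 [2,12) fires=1
i=4 t=5 v=5: DROP (t<14-1); WM=14
i=5 t=16 v=3: → [16,26),[14,24),[12,22),[10,20),[8,18); WM=15
i=6 t=12 v=9: DROP (t<15-1); WM=15
i=7 t=28 v=4: → [28,38),[26,36),[24,34),[22,32),[20,30); WM=27; [6,16) fires=1 [8,18) fires=2 [10,20) fires=2 [12,22) fires=2 [14,24) fires=2 [16,26) fires=1
i=8 t=31 v=3: → [30,40),[28,38),[26,36),[24,34),[22,32); WM=30; [20,30) fires=1
i=9 t=33 v=2: → [32,42),[30,40),[28,38),[26,36),[24,34); WM=32; [22,32) fires=2
i=10 t=36 v=7: → [36,46),[34,44),[32,42),[30,40),[28,38); WM=35; [24,34) fires=3
i=11 t=38 v=7: → [38,48),[36,46),[34,44),[32,42),[30,40); WM=37; [26,36) fires=3
i=12 t=39 v=4: → [38,48),[36,46),[34,44),[32,42),[30,40); WM=38; [28,38) fires=4
i=13 t=44 v=2: → [44,54),[42,52),[40,50),[38,48),[36,46); WM=43; [30,40) fires=4 [32,42) fires=3
i=14 t=28 v=9: DROP (t<43-1); WM=43
i=15 t=46 v=9: → [46,56),[44,54),[42,52),[40,50),[38,48); WM=45; [34,44) fires=2
i=16 t=43 v=3: DROP (t<45-1); WM=45
i=17 t=47 v=9: → [46,56),[44,54),[42,52),[40,50),[38,48); WM=46; [36,46) fires=3
i=18 t=49 v=9: → [48,58),[46,56),[44,54),[42,52),[40,50); WM=48; [38,48) fires=4

4 6 14 16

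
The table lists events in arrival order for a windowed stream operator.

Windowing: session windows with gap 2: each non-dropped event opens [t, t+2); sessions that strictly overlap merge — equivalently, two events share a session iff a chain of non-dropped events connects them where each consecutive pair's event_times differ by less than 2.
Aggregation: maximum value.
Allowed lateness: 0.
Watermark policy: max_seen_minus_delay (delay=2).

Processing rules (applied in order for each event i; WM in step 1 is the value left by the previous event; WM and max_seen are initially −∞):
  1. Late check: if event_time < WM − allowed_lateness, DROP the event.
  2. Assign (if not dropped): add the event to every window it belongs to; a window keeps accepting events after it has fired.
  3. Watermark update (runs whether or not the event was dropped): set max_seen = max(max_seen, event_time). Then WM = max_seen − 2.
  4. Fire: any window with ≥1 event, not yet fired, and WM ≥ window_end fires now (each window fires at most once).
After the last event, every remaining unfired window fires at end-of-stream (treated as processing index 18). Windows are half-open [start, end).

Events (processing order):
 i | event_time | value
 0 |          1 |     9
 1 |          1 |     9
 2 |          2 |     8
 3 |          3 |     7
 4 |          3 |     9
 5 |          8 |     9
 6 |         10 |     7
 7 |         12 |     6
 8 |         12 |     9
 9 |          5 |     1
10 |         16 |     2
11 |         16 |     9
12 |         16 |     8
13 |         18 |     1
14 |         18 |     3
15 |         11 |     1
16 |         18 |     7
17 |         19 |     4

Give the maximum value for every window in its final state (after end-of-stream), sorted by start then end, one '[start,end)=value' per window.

[1,5)=9 [8,10)=9 [10,12)=7 [12,14)=9 [16,18)=9 [18,21)=7

i=0 t=1 v=9: → [1,3); WM=-1
i=1 t=1 v=9: → [1,3); WM=-1
i=2 t=2 v=8: → [1,4); WM=0
i=3 t=3 v=7: → [1,5); WM=1
i=4 t=3 v=9: → [1,5); WM=1
i=5 t=8 v=9: → [8,10); WM=6
i=6 t=10 v=7: → [10,12); WM=8
i=7 t=12 v=6: → [12,14); WM=10
i=8 t=12 v=9: → [12,14); WM=10
i=9 t=5 v=1: DROP (t<10-0); WM=10
i=10 t=16 v=2: → [16,18); WM=14
i=11 t=16 v=9: → [16,18); WM=14
i=12 t=16 v=8: → [16,18); WM=14
i=13 t=18 v=1: → [18,20); WM=16
i=14 t=18 v=3: → [18,20); WM=16
i=15 t=11 v=1: DROP (t<16-0); WM=16
i=16 t=18 v=7: → [18,20); WM=16
i=17 t=19 v=4: → [18,21); WM=17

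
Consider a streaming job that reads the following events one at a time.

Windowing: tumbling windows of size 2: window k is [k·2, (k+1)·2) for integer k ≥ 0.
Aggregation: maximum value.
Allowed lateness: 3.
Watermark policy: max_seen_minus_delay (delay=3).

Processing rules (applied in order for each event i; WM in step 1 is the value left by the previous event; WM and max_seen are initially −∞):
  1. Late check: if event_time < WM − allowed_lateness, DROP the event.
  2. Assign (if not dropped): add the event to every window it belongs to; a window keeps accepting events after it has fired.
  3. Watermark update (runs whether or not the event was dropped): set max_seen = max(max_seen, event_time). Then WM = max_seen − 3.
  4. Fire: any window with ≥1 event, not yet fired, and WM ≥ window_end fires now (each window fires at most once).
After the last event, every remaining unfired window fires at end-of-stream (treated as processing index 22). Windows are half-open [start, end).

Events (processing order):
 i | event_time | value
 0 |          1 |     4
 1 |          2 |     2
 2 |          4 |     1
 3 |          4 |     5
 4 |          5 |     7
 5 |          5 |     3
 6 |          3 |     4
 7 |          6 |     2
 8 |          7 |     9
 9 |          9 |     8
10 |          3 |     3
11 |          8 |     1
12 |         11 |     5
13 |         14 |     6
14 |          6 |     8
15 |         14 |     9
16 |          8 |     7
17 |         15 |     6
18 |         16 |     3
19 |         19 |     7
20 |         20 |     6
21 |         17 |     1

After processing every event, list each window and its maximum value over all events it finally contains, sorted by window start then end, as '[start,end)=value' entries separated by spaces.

i=0 t=1 v=4: → [0,2); WM=-2
i=1 t=2 v=2: → [2,4); WM=-1
i=2 t=4 v=1: → [4,6); WM=1
i=3 t=4 v=5: → [4,6); WM=1
i=4 t=5 v=7: → [4,6); WM=2; [0,2) fires=4
i=5 t=5 v=3: → [4,6); WM=2
i=6 t=3 v=4: → [2,4); WM=2
i=7 t=6 v=2: → [6,8); WM=3
i=8 t=7 v=9: → [6,8); WM=4; [2,4) fires=4
i=9 t=9 v=8: → [8,10); WM=6; [4,6) fires=7
i=10 t=3 v=3: → [2,4); WM=6
i=11 t=8 v=1: → [8,10); WM=6
i=12 t=11 v=5: → [10,12); WM=8; [6,8) fires=9
i=13 t=14 v=6: → [14,16); WM=11; [8,10) fires=8
i=14 t=6 v=8: DROP (t<11-3); WM=11
i=15 t=14 v=9: → [14,16); WM=11
i=16 t=8 v=7: → [8,10); WM=11
i=17 t=15 v=6: → [14,16); WM=12; [10,12) fires=5
i=18 t=16 v=3: → [16,18); WM=13
i=19 t=19 v=7: → [18,20); WM=16; [14,16) fires=9
i=20 t=20 v=6: → [20,22); WM=17
i=21 t=17 v=1: → [16,18); WM=17

[0,2)=4 [2,4)=4 [4,6)=7 [6,8)=9 [8,10)=8 [10,12)=5 [14,16)=9 [16,18)=3 [18,20)=7 [20,22)=6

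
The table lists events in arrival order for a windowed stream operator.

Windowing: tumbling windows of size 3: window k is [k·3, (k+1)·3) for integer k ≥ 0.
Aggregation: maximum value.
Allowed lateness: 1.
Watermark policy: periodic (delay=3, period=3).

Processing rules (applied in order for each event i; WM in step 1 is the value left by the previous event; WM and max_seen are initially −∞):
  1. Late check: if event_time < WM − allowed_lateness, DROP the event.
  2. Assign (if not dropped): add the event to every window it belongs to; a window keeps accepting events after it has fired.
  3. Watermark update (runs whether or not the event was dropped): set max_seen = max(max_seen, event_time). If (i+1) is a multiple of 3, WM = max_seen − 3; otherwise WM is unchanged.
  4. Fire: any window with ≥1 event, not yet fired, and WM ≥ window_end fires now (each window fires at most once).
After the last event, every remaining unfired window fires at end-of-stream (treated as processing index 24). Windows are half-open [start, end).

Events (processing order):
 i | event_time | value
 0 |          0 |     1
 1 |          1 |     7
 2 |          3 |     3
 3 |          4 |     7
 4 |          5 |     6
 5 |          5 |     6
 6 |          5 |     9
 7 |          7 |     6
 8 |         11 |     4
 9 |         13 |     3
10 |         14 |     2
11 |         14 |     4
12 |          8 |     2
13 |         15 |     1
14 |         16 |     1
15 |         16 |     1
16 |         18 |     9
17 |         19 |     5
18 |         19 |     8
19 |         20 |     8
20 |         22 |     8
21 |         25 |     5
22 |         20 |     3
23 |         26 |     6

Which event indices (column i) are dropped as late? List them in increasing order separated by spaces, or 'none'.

i=0 t=0 v=1: → [0,3); WM=−∞
i=1 t=1 v=7: → [0,3); WM=−∞
i=2 t=3 v=3: → [3,6); WM=0
i=3 t=4 v=7: → [3,6); WM=0
i=4 t=5 v=6: → [3,6); WM=0
i=5 t=5 v=6: → [3,6); WM=2
i=6 t=5 v=9: → [3,6); WM=2
i=7 t=7 v=6: → [6,9); WM=2
i=8 t=11 v=4: → [9,12); WM=8; [0,3) fires=7 [3,6) fires=9
i=9 t=13 v=3: → [12,15); WM=8
i=10 t=14 v=2: → [12,15); WM=8
i=11 t=14 v=4: → [12,15); WM=11; [6,9) fires=6
i=12 t=8 v=2: DROP (t<11-1); WM=11
i=13 t=15 v=1: → [15,18); WM=11
i=14 t=16 v=1: → [15,18); WM=13; [9,12) fires=4
i=15 t=16 v=1: → [15,18); WM=13
i=16 t=18 v=9: → [18,21); WM=13
i=17 t=19 v=5: → [18,21); WM=16; [12,15) fires=4
i=18 t=19 v=8: → [18,21); WM=16
i=19 t=20 v=8: → [18,21); WM=16
i=20 t=22 v=8: → [21,24); WM=19; [15,18) fires=1
i=21 t=25 v=5: → [24,27); WM=19
i=22 t=20 v=3: → [18,21); WM=19
i=23 t=26 v=6: → [24,27); WM=23; [18,21) fires=9

12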